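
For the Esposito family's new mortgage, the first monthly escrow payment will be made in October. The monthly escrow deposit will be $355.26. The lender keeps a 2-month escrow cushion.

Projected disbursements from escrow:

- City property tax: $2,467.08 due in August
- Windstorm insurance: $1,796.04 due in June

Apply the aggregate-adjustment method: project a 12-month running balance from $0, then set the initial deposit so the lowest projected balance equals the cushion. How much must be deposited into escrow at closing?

$1,065.78

Cushion = 2 × $355.26 = $710.52
Trial balance (start $0, +$355.26 each month, − disbursements):
  Oct: +$355.26 → $355.26
  Nov: +$355.26 → $710.52
  Dec: +$355.26 → $1,065.78
  Jan: +$355.26 → $1,421.04
  Feb: +$355.26 → $1,776.30
  Mar: +$355.26 → $2,131.56
  Apr: +$355.26 → $2,486.82
  May: +$355.26 → $2,842.08
  Jun: +$355.26 − $1,796.04 → $1,401.30
  Jul: +$355.26 → $1,756.56
  Aug: +$355.26 − $2,467.08 → -$355.26
  Sep: +$355.26 → $0.00
Lowest trial balance = -$355.26 (Aug)
Initial deposit = cushion − low point = $710.52 − (-$355.26) = $1,065.78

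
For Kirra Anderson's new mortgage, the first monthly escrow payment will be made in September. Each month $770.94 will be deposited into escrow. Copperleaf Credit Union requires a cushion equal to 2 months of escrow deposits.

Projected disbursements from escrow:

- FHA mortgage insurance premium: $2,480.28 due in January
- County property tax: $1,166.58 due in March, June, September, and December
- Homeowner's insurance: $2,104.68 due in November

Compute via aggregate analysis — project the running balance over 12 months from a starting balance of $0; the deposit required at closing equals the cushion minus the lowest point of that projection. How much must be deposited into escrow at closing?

Cushion = 2 × $770.94 = $1,541.88
Trial balance (start $0, +$770.94 each month, − disbursements):
  Sep: +$770.94 − $1,166.58 → -$395.64
  Oct: +$770.94 → $375.30
  Nov: +$770.94 − $2,104.68 → -$958.44
  Dec: +$770.94 − $1,166.58 → -$1,354.08
  Jan: +$770.94 − $2,480.28 → -$3,063.42
  Feb: +$770.94 → -$2,292.48
  Mar: +$770.94 − $1,166.58 → -$2,688.12
  Apr: +$770.94 → -$1,917.18
  May: +$770.94 → -$1,146.24
  Jun: +$770.94 − $1,166.58 → -$1,541.88
  Jul: +$770.94 → -$770.94
  Aug: +$770.94 → $0.00
Lowest trial balance = -$3,063.42 (Jan)
Initial deposit = cushion − low point = $1,541.88 − (-$3,063.42) = $4,605.30

$4,605.30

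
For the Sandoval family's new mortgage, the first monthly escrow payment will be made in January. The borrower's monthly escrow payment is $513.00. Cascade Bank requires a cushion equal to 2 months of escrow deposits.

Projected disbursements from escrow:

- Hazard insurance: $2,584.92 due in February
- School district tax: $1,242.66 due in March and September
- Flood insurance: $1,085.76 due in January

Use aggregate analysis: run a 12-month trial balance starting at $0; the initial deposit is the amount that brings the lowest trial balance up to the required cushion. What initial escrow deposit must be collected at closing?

Cushion = 2 × $513.00 = $1,026.00
Trial balance (start $0, +$513.00 each month, − disbursements):
  Jan: +$513.00 − $1,085.76 → -$572.76
  Feb: +$513.00 − $2,584.92 → -$2,644.68
  Mar: +$513.00 − $1,242.66 → -$3,374.34
  Apr: +$513.00 → -$2,861.34
  May: +$513.00 → -$2,348.34
  Jun: +$513.00 → -$1,835.34
  Jul: +$513.00 → -$1,322.34
  Aug: +$513.00 → -$809.34
  Sep: +$513.00 − $1,242.66 → -$1,539.00
  Oct: +$513.00 → -$1,026.00
  Nov: +$513.00 → -$513.00
  Dec: +$513.00 → $0.00
Lowest trial balance = -$3,374.34 (Mar)
Initial deposit = cushion − low point = $1,026.00 − (-$3,374.34) = $4,400.34

$4,400.34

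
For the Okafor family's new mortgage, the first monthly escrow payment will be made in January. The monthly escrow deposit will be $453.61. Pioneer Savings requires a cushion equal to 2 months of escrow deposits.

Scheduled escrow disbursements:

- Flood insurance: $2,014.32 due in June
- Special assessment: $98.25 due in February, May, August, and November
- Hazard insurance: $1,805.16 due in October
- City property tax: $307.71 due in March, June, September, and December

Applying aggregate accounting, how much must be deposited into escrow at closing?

$1,408.48

Cushion = 2 × $453.61 = $907.22
Trial balance (start $0, +$453.61 each month, − disbursements):
  Jan: +$453.61 → $453.61
  Feb: +$453.61 − $98.25 → $808.97
  Mar: +$453.61 − $307.71 → $954.87
  Apr: +$453.61 → $1,408.48
  May: +$453.61 − $98.25 → $1,763.84
  Jun: +$453.61 − $2,322.03 → -$104.58
  Jul: +$453.61 → $349.03
  Aug: +$453.61 − $98.25 → $704.39
  Sep: +$453.61 − $307.71 → $850.29
  Oct: +$453.61 − $1,805.16 → -$501.26
  Nov: +$453.61 − $98.25 → -$145.90
  Dec: +$453.61 − $307.71 → $0.00
Lowest trial balance = -$501.26 (Oct)
Initial deposit = cushion − low point = $907.22 − (-$501.26) = $1,408.48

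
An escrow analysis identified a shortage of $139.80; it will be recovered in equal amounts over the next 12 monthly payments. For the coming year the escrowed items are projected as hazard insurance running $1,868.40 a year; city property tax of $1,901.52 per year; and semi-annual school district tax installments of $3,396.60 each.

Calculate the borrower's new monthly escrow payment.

Hazard insurance = $1,868.40 annually
City property tax = $1,901.52 annually
School district tax = $3,396.60 × 2 = $6,793.20 annually
Combined annual = $1,868.40 + $1,901.52 + $6,793.20 = $10,563.12
Monthly = $10,563.12 ÷ 12 = $880.26
Monthly shortage recovery: $139.80 ÷ 12 = $11.65
New monthly escrow = $880.26 + $11.65 = $891.91

$891.91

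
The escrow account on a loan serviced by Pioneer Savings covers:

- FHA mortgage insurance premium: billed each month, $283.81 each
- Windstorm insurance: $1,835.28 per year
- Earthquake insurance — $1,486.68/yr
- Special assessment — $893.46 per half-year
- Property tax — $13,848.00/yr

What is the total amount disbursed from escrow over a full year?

FHA mortgage insurance premium: $283.81 × 12 = $3,405.72
Windstorm insurance: $1,835.28
Earthquake insurance: $1,486.68
Special assessment: $893.46 × 2 = $1,786.92
Property tax: $13,848.00
Total annual escrow = $22,362.60

$22,362.60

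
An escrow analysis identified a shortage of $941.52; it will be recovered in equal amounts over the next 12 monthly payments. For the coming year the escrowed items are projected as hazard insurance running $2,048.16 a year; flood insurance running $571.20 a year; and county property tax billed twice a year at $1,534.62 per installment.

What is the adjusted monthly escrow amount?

$552.51

Hazard insurance = $2,048.16/yr
Flood insurance = $571.20/yr
County property tax = $1,534.62 × 2 = $3,069.24/yr
Annual escrow total = $5,688.60
Per month = $5,688.60 ÷ 12 = $474.05
Shortage spread = $941.52 ÷ 12 = $78.46/mo
New monthly escrow = $474.05 + $78.46 = $552.51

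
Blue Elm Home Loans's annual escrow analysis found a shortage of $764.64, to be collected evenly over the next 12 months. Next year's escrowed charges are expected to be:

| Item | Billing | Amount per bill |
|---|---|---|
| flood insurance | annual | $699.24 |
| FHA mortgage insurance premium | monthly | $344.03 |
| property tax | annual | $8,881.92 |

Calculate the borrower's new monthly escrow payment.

Flood insurance — $699.24 annually
FHA mortgage insurance premium — $344.03 × 12 = $4,128.36 annually
Property tax — $8,881.92 annually
Total annual escrow = $699.24 + $4,128.36 + $8,881.92 = $13,709.52
Per month = $13,709.52 ÷ 12 = $1,142.46
Shortage per month = $764.64 / 12 = $63.72
Adjusted monthly = $1,142.46 + $63.72 = $1,206.18

$1,206.18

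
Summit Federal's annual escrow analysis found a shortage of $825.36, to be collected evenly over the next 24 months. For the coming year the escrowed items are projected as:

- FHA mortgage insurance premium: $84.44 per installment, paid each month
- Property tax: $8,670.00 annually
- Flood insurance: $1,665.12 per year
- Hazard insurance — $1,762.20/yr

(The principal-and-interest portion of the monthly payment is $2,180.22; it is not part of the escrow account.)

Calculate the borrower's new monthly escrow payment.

FHA mortgage insurance premium = $84.44 × 12 = $1,013.28 annually
Property tax = $8,670.00 annually
Flood insurance = $1,665.12 annually
Hazard insurance = $1,762.20 annually
Combined annual = $13,110.60
Monthly = $13,110.60 ÷ 12 = $1,092.55
Shortage per month = $825.36 / 24 = $34.39
New monthly escrow = $1,092.55 + $34.39 = $1,126.94

$1,126.94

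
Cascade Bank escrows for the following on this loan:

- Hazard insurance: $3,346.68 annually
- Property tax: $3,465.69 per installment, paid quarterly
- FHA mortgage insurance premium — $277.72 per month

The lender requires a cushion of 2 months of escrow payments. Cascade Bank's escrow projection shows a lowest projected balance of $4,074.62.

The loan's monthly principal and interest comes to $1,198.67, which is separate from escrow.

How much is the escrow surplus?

$650.94

Hazard insurance = $3,346.68 annually
Property tax = $3,465.69 × 4 = $13,862.76 annually
FHA mortgage insurance premium = $277.72 × 12 = $3,332.64 annually
Annual escrow total = $3,346.68 + $13,862.76 + $3,332.64 = $20,542.08
Monthly = $20,542.08 / 12 = $1,711.84
Required cushion = 2 × $1,711.84 = $3,423.68
Excess over cushion: $4,074.62 − $3,423.68 = $650.94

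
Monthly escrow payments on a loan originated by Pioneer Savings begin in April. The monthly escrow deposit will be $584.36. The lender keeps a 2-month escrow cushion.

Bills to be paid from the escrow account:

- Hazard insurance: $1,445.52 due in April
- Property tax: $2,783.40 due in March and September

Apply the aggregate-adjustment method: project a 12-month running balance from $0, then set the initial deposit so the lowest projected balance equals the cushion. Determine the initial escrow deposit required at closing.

Cushion = 2 × $584.36 = $1,168.72
Trial balance (start $0, +$584.36 each month, − disbursements):
  Apr: +$584.36 − $1,445.52 → -$861.16
  May: +$584.36 → -$276.80
  Jun: +$584.36 → $307.56
  Jul: +$584.36 → $891.92
  Aug: +$584.36 → $1,476.28
  Sep: +$584.36 − $2,783.40 → -$722.76
  Oct: +$584.36 → -$138.40
  Nov: +$584.36 → $445.96
  Dec: +$584.36 → $1,030.32
  Jan: +$584.36 → $1,614.68
  Feb: +$584.36 → $2,199.04
  Mar: +$584.36 − $2,783.40 → $0.00
Lowest trial balance = -$861.16 (Apr)
Initial deposit = cushion − low point = $1,168.72 − (-$861.16) = $2,029.88

$2,029.88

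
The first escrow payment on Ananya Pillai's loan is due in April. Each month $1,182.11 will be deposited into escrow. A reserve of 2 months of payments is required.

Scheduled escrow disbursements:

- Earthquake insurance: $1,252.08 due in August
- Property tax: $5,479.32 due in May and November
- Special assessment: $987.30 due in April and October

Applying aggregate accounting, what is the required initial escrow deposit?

Cushion = 2 × $1,182.11 = $2,364.22
Trial balance (start $0, +$1,182.11 each month, − disbursements):
  Apr: +$1,182.11 − $987.30 → $194.81
  May: +$1,182.11 − $5,479.32 → -$4,102.40
  Jun: +$1,182.11 → -$2,920.29
  Jul: +$1,182.11 → -$1,738.18
  Aug: +$1,182.11 − $1,252.08 → -$1,808.15
  Sep: +$1,182.11 → -$626.04
  Oct: +$1,182.11 − $987.30 → -$431.23
  Nov: +$1,182.11 − $5,479.32 → -$4,728.44
  Dec: +$1,182.11 → -$3,546.33
  Jan: +$1,182.11 → -$2,364.22
  Feb: +$1,182.11 → -$1,182.11
  Mar: +$1,182.11 → $0.00
Lowest trial balance = -$4,728.44 (Nov)
Initial deposit = cushion − low point = $2,364.22 − (-$4,728.44) = $7,092.66

$7,092.66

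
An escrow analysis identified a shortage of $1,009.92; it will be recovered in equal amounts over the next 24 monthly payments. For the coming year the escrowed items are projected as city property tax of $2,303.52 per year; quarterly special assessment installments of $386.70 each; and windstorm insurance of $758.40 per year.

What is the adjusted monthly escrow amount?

$426.14

City property tax — $2,303.52
Special assessment — $386.70 × 4 = $1,546.80
Windstorm insurance — $758.40
Combined annual = $2,303.52 + $1,546.80 + $758.40 = $4,608.72
Base monthly escrow = $4,608.72 / 12 = $384.06
Shortage per month = $1,009.92 ÷ 24 = $42.08
Adjusted monthly = $384.06 + $42.08 = $426.14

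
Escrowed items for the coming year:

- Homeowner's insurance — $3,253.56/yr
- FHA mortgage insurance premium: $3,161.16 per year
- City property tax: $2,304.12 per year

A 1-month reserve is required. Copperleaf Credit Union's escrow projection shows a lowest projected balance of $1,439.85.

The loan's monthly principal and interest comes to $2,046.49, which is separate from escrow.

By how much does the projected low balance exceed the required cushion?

$713.28

Homeowner's insurance = $3,253.56
FHA mortgage insurance premium = $3,161.16
City property tax = $2,304.12
Yearly total = $3,253.56 + $3,161.16 + $2,304.12 = $8,718.84
Base monthly escrow = $8,718.84 ÷ 12 = $726.57
Required cushion = 1 × $726.57 = $726.57
Surplus = $1,439.85 − $726.57 = $713.28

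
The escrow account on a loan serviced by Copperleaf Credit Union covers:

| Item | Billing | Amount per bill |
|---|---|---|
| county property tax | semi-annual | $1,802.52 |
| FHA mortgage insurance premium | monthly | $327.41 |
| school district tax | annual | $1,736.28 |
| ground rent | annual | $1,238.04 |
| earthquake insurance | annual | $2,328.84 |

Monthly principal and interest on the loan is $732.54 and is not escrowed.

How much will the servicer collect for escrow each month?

County property tax = $1,802.52 × 2 = $3,605.04/yr
FHA mortgage insurance premium = $327.41 × 12 = $3,928.92/yr
School district tax = $1,736.28/yr
Ground rent = $1,238.04/yr
Earthquake insurance = $2,328.84/yr
Yearly total = $3,605.04 + $3,928.92 + $1,736.28 + $1,238.04 + $2,328.84 = $12,837.12
Monthly escrow = $12,837.12 / 12 = $1,069.76

$1,069.76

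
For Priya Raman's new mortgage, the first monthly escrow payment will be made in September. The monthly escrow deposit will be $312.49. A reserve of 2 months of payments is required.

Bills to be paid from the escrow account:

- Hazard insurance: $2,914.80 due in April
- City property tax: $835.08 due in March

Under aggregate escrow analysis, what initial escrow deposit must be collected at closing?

$1,874.94

Cushion = 2 × $312.49 = $624.98
Trial balance (start $0, +$312.49 each month, − disbursements):
  Sep: +$312.49 → $312.49
  Oct: +$312.49 → $624.98
  Nov: +$312.49 → $937.47
  Dec: +$312.49 → $1,249.96
  Jan: +$312.49 → $1,562.45
  Feb: +$312.49 → $1,874.94
  Mar: +$312.49 − $835.08 → $1,352.35
  Apr: +$312.49 − $2,914.80 → -$1,249.96
  May: +$312.49 → -$937.47
  Jun: +$312.49 → -$624.98
  Jul: +$312.49 → -$312.49
  Aug: +$312.49 → $0.00
Lowest trial balance = -$1,249.96 (Apr)
Initial deposit = cushion − low point = $624.98 − (-$1,249.96) = $1,874.94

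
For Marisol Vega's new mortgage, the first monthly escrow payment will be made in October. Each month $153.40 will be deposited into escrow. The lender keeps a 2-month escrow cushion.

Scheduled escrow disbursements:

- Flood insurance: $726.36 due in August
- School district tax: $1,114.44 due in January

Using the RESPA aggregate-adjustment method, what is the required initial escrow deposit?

Cushion = 2 × $153.40 = $306.80
Trial balance (start $0, +$153.40 each month, − disbursements):
  Oct: +$153.40 → $153.40
  Nov: +$153.40 → $306.80
  Dec: +$153.40 → $460.20
  Jan: +$153.40 − $1,114.44 → -$500.84
  Feb: +$153.40 → -$347.44
  Mar: +$153.40 → -$194.04
  Apr: +$153.40 → -$40.64
  May: +$153.40 → $112.76
  Jun: +$153.40 → $266.16
  Jul: +$153.40 → $419.56
  Aug: +$153.40 − $726.36 → -$153.40
  Sep: +$153.40 → $0.00
Lowest trial balance = -$500.84 (Jan)
Initial deposit = cushion − low point = $306.80 − (-$500.84) = $807.64

$807.64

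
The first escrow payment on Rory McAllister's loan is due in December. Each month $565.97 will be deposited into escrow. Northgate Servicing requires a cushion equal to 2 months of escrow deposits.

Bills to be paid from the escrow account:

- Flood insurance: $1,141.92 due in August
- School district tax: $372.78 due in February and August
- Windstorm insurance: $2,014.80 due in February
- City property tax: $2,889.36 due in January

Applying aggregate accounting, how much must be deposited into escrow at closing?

$4,710.97

Cushion = 2 × $565.97 = $1,131.94
Trial balance (start $0, +$565.97 each month, − disbursements):
  Dec: +$565.97 → $565.97
  Jan: +$565.97 − $2,889.36 → -$1,757.42
  Feb: +$565.97 − $2,387.58 → -$3,579.03
  Mar: +$565.97 → -$3,013.06
  Apr: +$565.97 → -$2,447.09
  May: +$565.97 → -$1,881.12
  Jun: +$565.97 → -$1,315.15
  Jul: +$565.97 → -$749.18
  Aug: +$565.97 − $1,514.70 → -$1,697.91
  Sep: +$565.97 → -$1,131.94
  Oct: +$565.97 → -$565.97
  Nov: +$565.97 → $0.00
Lowest trial balance = -$3,579.03 (Feb)
Initial deposit = cushion − low point = $1,131.94 − (-$3,579.03) = $4,710.97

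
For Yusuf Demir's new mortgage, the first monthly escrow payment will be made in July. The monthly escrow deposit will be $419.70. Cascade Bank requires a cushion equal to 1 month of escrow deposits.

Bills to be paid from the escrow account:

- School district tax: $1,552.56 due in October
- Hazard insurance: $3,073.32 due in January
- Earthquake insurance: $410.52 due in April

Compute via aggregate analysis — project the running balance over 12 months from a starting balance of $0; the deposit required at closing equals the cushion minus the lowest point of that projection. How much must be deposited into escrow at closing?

Cushion = 1 × $419.70 = $419.70
Trial balance (start $0, +$419.70 each month, − disbursements):
  Jul: +$419.70 → $419.70
  Aug: +$419.70 → $839.40
  Sep: +$419.70 → $1,259.10
  Oct: +$419.70 − $1,552.56 → $126.24
  Nov: +$419.70 → $545.94
  Dec: +$419.70 → $965.64
  Jan: +$419.70 − $3,073.32 → -$1,687.98
  Feb: +$419.70 → -$1,268.28
  Mar: +$419.70 → -$848.58
  Apr: +$419.70 − $410.52 → -$839.40
  May: +$419.70 → -$419.70
  Jun: +$419.70 → $0.00
Lowest trial balance = -$1,687.98 (Jan)
Initial deposit = cushion − low point = $419.70 − (-$1,687.98) = $2,107.68

$2,107.68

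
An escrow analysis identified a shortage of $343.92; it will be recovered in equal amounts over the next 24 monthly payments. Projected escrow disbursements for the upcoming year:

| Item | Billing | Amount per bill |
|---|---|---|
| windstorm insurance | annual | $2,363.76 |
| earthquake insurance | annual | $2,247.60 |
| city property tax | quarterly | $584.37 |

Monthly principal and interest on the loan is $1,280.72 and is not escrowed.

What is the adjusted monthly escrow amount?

$593.40

Windstorm insurance — $2,363.76 per year
Earthquake insurance — $2,247.60 per year
City property tax — $584.37 × 4 = $2,337.48 per year
Combined annual = $6,948.84
Per month = $6,948.84 ÷ 12 = $579.07
Monthly shortage recovery: $343.92 / 24 = $14.33
Adjusted monthly = $579.07 + $14.33 = $593.40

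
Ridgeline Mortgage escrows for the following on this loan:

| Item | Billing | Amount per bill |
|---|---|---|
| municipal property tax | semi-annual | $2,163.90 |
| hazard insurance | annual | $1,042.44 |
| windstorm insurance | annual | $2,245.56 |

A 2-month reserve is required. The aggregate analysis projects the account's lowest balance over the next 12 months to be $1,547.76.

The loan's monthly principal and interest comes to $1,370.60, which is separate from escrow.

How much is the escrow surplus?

Municipal property tax — $2,163.90 × 2 = $4,327.80 per year
Hazard insurance — $1,042.44 per year
Windstorm insurance — $2,245.56 per year
Yearly total = $7,615.80
Monthly escrow = $7,615.80 / 12 = $634.65
Required cushion = 2 × $634.65 = $1,269.30
Excess over cushion: $1,547.76 − $1,269.30 = $278.46

$278.46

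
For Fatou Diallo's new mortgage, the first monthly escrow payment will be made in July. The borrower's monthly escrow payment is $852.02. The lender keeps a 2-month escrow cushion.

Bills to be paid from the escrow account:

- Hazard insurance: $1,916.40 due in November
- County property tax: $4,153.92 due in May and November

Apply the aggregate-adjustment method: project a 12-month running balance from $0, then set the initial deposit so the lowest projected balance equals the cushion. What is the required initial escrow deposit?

Cushion = 2 × $852.02 = $1,704.04
Trial balance (start $0, +$852.02 each month, − disbursements):
  Jul: +$852.02 → $852.02
  Aug: +$852.02 → $1,704.04
  Sep: +$852.02 → $2,556.06
  Oct: +$852.02 → $3,408.08
  Nov: +$852.02 − $6,070.32 → -$1,810.22
  Dec: +$852.02 → -$958.20
  Jan: +$852.02 → -$106.18
  Feb: +$852.02 → $745.84
  Mar: +$852.02 → $1,597.86
  Apr: +$852.02 → $2,449.88
  May: +$852.02 − $4,153.92 → -$852.02
  Jun: +$852.02 → $0.00
Lowest trial balance = -$1,810.22 (Nov)
Initial deposit = cushion − low point = $1,704.04 − (-$1,810.22) = $3,514.26

$3,514.26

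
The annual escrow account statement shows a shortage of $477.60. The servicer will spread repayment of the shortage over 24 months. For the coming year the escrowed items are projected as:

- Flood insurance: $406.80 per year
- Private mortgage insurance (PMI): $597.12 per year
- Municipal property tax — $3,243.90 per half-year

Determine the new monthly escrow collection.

Flood insurance = $406.80
Private mortgage insurance (PMI) = $597.12
Municipal property tax = $3,243.90 × 2 = $6,487.80
Total per year = $406.80 + $597.12 + $6,487.80 = $7,491.72
Base monthly escrow = $7,491.72 / 12 = $624.31
Shortage per month = $477.60 ÷ 24 = $19.90
New monthly escrow = $624.31 + $19.90 = $644.21

$644.21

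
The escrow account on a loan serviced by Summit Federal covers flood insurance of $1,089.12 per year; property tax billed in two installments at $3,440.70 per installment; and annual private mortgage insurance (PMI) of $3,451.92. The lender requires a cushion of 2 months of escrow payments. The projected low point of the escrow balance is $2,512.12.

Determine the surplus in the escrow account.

Flood insurance: $1,089.12 per year
Property tax: $3,440.70 × 2 = $6,881.40 per year
Private mortgage insurance (PMI): $3,451.92 per year
Total per year = $1,089.12 + $6,881.40 + $3,451.92 = $11,422.44
Base monthly escrow = $11,422.44 / 12 = $951.87
Cushion = 2 × $951.87 = $1,903.74
Excess over cushion: $2,512.12 − $1,903.74 = $608.38

$608.38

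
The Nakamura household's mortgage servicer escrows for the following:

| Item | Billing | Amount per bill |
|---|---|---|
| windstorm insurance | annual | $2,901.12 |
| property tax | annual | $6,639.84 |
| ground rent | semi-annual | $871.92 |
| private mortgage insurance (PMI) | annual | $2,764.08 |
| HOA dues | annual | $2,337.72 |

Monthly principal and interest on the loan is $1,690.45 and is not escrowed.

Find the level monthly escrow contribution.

Windstorm insurance — $2,901.12 per year
Property tax — $6,639.84 per year
Ground rent — $871.92 × 2 = $1,743.84 per year
Private mortgage insurance (PMI) — $2,764.08 per year
HOA dues — $2,337.72 per year
Annual escrow total = $16,386.60
Monthly escrow = $16,386.60 / 12 = $1,365.55

$1,365.55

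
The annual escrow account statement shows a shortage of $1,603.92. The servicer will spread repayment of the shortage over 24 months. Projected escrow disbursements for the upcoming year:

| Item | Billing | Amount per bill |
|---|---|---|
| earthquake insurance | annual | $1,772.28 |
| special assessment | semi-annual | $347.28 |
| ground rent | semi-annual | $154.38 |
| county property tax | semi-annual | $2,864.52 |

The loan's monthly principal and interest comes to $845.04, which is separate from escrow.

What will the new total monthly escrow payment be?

Earthquake insurance = $1,772.28
Special assessment = $347.28 × 2 = $694.56
Ground rent = $154.38 × 2 = $308.76
County property tax = $2,864.52 × 2 = $5,729.04
Combined annual = $1,772.28 + $694.56 + $308.76 + $5,729.04 = $8,504.64
Base monthly escrow = $8,504.64 / 12 = $708.72
Monthly shortage recovery: $1,603.92 ÷ 24 = $66.83
Adjusted monthly = $708.72 + $66.83 = $775.55

$775.55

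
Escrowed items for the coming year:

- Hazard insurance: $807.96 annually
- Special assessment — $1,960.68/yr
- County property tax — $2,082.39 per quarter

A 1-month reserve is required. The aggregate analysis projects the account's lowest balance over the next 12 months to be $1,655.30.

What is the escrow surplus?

Hazard insurance: $807.96/yr
Special assessment: $1,960.68/yr
County property tax: $2,082.39 × 4 = $8,329.56/yr
Total annual escrow = $11,098.20
Per month = $11,098.20 ÷ 12 = $924.85
Cushion = 1 × $924.85 = $924.85
Excess over cushion: $1,655.30 − $924.85 = $730.45

$730.45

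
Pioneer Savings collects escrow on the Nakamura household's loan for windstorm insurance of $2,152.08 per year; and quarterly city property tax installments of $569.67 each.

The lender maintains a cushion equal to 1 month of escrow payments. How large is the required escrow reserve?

Windstorm insurance: $2,152.08/yr
City property tax: $569.67 × 4 = $2,278.68/yr
Annual escrow total = $4,430.76
Monthly = $4,430.76 / 12 = $369.23
Reserve = 1 × $369.23 = $369.23

$369.23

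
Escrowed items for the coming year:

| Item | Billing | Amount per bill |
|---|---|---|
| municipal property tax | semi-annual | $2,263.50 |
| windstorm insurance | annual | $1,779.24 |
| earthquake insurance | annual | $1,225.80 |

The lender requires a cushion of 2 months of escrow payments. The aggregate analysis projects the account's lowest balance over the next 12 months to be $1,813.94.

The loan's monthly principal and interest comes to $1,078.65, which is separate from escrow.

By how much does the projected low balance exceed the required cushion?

$558.60

Municipal property tax = $2,263.50 × 2 = $4,527.00
Windstorm insurance = $1,779.24
Earthquake insurance = $1,225.80
Total annual escrow = $4,527.00 + $1,779.24 + $1,225.80 = $7,532.04
Per month = $7,532.04 / 12 = $627.67
Required cushion = 2 × $627.67 = $1,255.34
Surplus = $1,813.94 − $1,255.34 = $558.60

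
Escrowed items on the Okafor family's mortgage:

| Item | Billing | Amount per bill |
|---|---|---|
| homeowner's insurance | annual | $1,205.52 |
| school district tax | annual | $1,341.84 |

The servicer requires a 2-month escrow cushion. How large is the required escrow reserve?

$424.56

Homeowner's insurance = $1,205.52/yr
School district tax = $1,341.84/yr
Yearly total = $1,205.52 + $1,341.84 = $2,547.36
Base monthly escrow = $2,547.36 ÷ 12 = $212.28
Reserve = 2 × $212.28 = $424.56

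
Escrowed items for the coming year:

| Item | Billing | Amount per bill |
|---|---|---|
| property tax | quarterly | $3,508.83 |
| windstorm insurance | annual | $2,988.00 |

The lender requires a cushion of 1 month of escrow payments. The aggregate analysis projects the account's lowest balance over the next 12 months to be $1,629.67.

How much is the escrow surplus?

$211.06

Property tax = $3,508.83 × 4 = $14,035.32/yr
Windstorm insurance = $2,988.00/yr
Combined annual = $14,035.32 + $2,988.00 = $17,023.32
Per month = $17,023.32 ÷ 12 = $1,418.61
Required cushion = 1 × $1,418.61 = $1,418.61
Surplus = $1,629.67 − $1,418.61 = $211.06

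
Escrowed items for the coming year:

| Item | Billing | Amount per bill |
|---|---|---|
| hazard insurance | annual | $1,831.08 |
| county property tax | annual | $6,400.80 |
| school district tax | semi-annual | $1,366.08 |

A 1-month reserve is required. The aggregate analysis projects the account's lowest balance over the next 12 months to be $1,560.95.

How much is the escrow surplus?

Hazard insurance — $1,831.08
County property tax — $6,400.80
School district tax — $1,366.08 × 2 = $2,732.16
Yearly total = $10,964.04
Monthly escrow = $10,964.04 ÷ 12 = $913.67
Cushion = 1 × $913.67 = $913.67
Excess over cushion: $1,560.95 − $913.67 = $647.28

$647.28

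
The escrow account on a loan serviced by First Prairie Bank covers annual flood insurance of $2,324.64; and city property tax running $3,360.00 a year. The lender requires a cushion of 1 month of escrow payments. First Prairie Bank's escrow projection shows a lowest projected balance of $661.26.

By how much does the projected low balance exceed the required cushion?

Flood insurance = $2,324.64/yr
City property tax = $3,360.00/yr
Annual escrow total = $2,324.64 + $3,360.00 = $5,684.64
Per month = $5,684.64 ÷ 12 = $473.72
Required reserve = 1 × $473.72 = $473.72
Excess over cushion: $661.26 − $473.72 = $187.54

$187.54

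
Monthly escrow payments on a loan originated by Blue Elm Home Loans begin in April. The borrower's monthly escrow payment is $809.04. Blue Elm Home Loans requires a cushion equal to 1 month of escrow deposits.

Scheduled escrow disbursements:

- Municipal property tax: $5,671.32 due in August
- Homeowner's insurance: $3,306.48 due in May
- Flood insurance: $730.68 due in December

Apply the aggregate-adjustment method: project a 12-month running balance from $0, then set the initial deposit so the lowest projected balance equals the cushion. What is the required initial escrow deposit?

Cushion = 1 × $809.04 = $809.04
Trial balance (start $0, +$809.04 each month, − disbursements):
  Apr: +$809.04 → $809.04
  May: +$809.04 − $3,306.48 → -$1,688.40
  Jun: +$809.04 → -$879.36
  Jul: +$809.04 → -$70.32
  Aug: +$809.04 − $5,671.32 → -$4,932.60
  Sep: +$809.04 → -$4,123.56
  Oct: +$809.04 → -$3,314.52
  Nov: +$809.04 → -$2,505.48
  Dec: +$809.04 − $730.68 → -$2,427.12
  Jan: +$809.04 → -$1,618.08
  Feb: +$809.04 → -$809.04
  Mar: +$809.04 → $0.00
Lowest trial balance = -$4,932.60 (Aug)
Initial deposit = cushion − low point = $809.04 − (-$4,932.60) = $5,741.64

$5,741.64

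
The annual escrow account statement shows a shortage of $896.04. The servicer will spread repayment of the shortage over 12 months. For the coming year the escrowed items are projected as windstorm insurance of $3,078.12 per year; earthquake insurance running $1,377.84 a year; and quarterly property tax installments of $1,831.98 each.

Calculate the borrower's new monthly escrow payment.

$1,056.66

Windstorm insurance — $3,078.12/yr
Earthquake insurance — $1,377.84/yr
Property tax — $1,831.98 × 4 = $7,327.92/yr
Combined annual = $3,078.12 + $1,377.84 + $7,327.92 = $11,783.88
Monthly escrow = $11,783.88 / 12 = $981.99
Shortage spread = $896.04 / 12 = $74.67/mo
New monthly escrow = $981.99 + $74.67 = $1,056.66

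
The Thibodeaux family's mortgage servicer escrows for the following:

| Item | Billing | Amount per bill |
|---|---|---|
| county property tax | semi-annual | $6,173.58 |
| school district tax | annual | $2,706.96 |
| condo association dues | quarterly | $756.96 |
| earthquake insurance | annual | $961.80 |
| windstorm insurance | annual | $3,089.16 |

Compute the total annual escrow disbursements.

$22,132.92

County property tax — $6,173.58 × 2 = $12,347.16/yr
School district tax — $2,706.96/yr
Condo association dues — $756.96 × 4 = $3,027.84/yr
Earthquake insurance — $961.80/yr
Windstorm insurance — $3,089.16/yr
Total per year = $22,132.92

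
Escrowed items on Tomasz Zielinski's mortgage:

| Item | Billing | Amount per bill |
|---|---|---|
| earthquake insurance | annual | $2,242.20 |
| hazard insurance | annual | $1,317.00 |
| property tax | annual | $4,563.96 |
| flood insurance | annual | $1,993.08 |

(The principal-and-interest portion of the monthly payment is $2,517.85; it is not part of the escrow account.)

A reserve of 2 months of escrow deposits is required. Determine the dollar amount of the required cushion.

Earthquake insurance: $2,242.20 annually
Hazard insurance: $1,317.00 annually
Property tax: $4,563.96 annually
Flood insurance: $1,993.08 annually
Combined annual = $2,242.20 + $1,317.00 + $4,563.96 + $1,993.08 = $10,116.24
Monthly = $10,116.24 / 12 = $843.02
Reserve = 2 × $843.02 = $1,686.04

$1,686.04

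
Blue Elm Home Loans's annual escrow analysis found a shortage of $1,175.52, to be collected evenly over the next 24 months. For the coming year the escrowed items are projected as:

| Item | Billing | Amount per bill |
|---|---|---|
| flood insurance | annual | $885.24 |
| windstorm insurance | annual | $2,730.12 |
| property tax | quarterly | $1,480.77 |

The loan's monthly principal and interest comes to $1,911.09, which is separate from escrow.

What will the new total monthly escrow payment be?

$843.85

Flood insurance: $885.24/yr
Windstorm insurance: $2,730.12/yr
Property tax: $1,480.77 × 4 = $5,923.08/yr
Total annual escrow = $9,538.44
Base monthly escrow = $9,538.44 ÷ 12 = $794.87
Monthly shortage recovery: $1,175.52 / 24 = $48.98
Adjusted monthly = $794.87 + $48.98 = $843.85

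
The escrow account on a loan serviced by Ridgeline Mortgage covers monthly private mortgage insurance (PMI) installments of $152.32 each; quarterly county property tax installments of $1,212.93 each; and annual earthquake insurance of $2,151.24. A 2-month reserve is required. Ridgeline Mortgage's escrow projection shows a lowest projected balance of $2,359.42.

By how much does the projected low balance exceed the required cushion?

Private mortgage insurance (PMI) = $152.32 × 12 = $1,827.84
County property tax = $1,212.93 × 4 = $4,851.72
Earthquake insurance = $2,151.24
Annual escrow total = $1,827.84 + $4,851.72 + $2,151.24 = $8,830.80
Monthly escrow = $8,830.80 / 12 = $735.90
Cushion = 2 × $735.90 = $1,471.80
Surplus = $2,359.42 − $1,471.80 = $887.62

$887.62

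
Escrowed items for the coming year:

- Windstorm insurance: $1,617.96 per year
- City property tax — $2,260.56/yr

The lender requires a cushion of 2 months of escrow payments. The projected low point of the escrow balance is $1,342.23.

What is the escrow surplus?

$695.81

Windstorm insurance — $1,617.96 annually
City property tax — $2,260.56 annually
Yearly total = $1,617.96 + $2,260.56 = $3,878.52
Monthly escrow = $3,878.52 / 12 = $323.21
Required reserve = 2 × $323.21 = $646.42
Surplus = $1,342.23 − $646.42 = $695.81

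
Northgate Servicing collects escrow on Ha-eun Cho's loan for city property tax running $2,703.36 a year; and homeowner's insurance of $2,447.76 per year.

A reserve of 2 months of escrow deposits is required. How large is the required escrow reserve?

City property tax = $2,703.36/yr
Homeowner's insurance = $2,447.76/yr
Combined annual = $2,703.36 + $2,447.76 = $5,151.12
Base monthly escrow = $5,151.12 / 12 = $429.26
Cushion = 2 × $429.26 = $858.52

$858.52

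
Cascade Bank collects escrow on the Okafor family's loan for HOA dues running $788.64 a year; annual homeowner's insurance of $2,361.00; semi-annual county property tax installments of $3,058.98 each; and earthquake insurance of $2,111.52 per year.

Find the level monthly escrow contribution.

$948.26

HOA dues = $788.64/yr
Homeowner's insurance = $2,361.00/yr
County property tax = $3,058.98 × 2 = $6,117.96/yr
Earthquake insurance = $2,111.52/yr
Annual escrow total = $788.64 + $2,361.00 + $6,117.96 + $2,111.52 = $11,379.12
Monthly = $11,379.12 ÷ 12 = $948.26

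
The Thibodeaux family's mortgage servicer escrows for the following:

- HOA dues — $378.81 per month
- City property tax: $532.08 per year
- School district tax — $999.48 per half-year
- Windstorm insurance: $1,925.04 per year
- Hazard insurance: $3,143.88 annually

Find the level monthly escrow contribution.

HOA dues = $378.81 × 12 = $4,545.72 annually
City property tax = $532.08 annually
School district tax = $999.48 × 2 = $1,998.96 annually
Windstorm insurance = $1,925.04 annually
Hazard insurance = $3,143.88 annually
Annual escrow total = $4,545.72 + $532.08 + $1,998.96 + $1,925.04 + $3,143.88 = $12,145.68
Monthly escrow = $12,145.68 / 12 = $1,012.14

$1,012.14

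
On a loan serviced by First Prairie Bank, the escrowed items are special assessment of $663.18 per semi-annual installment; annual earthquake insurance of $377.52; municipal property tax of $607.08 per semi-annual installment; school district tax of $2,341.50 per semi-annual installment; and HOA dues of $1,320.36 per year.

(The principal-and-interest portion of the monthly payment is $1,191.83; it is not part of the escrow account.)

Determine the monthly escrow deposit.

Special assessment: $663.18 × 2 = $1,326.36
Earthquake insurance: $377.52
Municipal property tax: $607.08 × 2 = $1,214.16
School district tax: $2,341.50 × 2 = $4,683.00
HOA dues: $1,320.36
Yearly total = $1,326.36 + $377.52 + $1,214.16 + $4,683.00 + $1,320.36 = $8,921.40
Monthly = $8,921.40 ÷ 12 = $743.45

$743.45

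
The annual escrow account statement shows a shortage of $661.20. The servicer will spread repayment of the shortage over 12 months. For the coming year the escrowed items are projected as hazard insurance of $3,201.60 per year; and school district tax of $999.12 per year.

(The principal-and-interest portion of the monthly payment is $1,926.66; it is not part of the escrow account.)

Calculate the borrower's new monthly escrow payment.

Hazard insurance = $3,201.60
School district tax = $999.12
Annual escrow total = $4,200.72
Monthly = $4,200.72 / 12 = $350.06
Shortage spread = $661.20 ÷ 12 = $55.10/mo
Adjusted monthly = $350.06 + $55.10 = $405.16

$405.16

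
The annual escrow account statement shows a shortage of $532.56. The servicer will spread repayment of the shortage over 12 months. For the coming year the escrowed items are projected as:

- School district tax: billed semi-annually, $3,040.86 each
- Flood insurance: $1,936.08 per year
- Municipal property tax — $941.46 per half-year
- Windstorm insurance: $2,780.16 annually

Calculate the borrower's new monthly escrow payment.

School district tax — $3,040.86 × 2 = $6,081.72/yr
Flood insurance — $1,936.08/yr
Municipal property tax — $941.46 × 2 = $1,882.92/yr
Windstorm insurance — $2,780.16/yr
Total per year = $6,081.72 + $1,936.08 + $1,882.92 + $2,780.16 = $12,680.88
Monthly escrow = $12,680.88 / 12 = $1,056.74
Shortage per month = $532.56 / 12 = $44.38
Adjusted monthly = $1,056.74 + $44.38 = $1,101.12

$1,101.12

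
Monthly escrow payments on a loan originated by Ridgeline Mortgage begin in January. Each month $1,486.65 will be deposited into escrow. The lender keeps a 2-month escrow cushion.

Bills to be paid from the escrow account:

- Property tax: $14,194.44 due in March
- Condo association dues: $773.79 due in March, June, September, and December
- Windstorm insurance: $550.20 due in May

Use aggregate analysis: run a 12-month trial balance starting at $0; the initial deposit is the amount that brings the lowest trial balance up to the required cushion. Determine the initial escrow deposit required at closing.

$13,481.58

Cushion = 2 × $1,486.65 = $2,973.30
Trial balance (start $0, +$1,486.65 each month, − disbursements):
  Jan: +$1,486.65 → $1,486.65
  Feb: +$1,486.65 → $2,973.30
  Mar: +$1,486.65 − $14,968.23 → -$10,508.28
  Apr: +$1,486.65 → -$9,021.63
  May: +$1,486.65 − $550.20 → -$8,085.18
  Jun: +$1,486.65 − $773.79 → -$7,372.32
  Jul: +$1,486.65 → -$5,885.67
  Aug: +$1,486.65 → -$4,399.02
  Sep: +$1,486.65 − $773.79 → -$3,686.16
  Oct: +$1,486.65 → -$2,199.51
  Nov: +$1,486.65 → -$712.86
  Dec: +$1,486.65 − $773.79 → $0.00
Lowest trial balance = -$10,508.28 (Mar)
Initial deposit = cushion − low point = $2,973.30 − (-$10,508.28) = $13,481.58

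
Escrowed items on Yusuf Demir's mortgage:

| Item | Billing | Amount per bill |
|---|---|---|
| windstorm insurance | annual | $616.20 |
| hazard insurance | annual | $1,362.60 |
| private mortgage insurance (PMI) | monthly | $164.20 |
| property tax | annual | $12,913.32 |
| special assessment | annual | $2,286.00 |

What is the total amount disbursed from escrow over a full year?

Windstorm insurance: $616.20 annually
Hazard insurance: $1,362.60 annually
Private mortgage insurance (PMI): $164.20 × 12 = $1,970.40 annually
Property tax: $12,913.32 annually
Special assessment: $2,286.00 annually
Total annual escrow = $616.20 + $1,362.60 + $1,970.40 + $12,913.32 + $2,286.00 = $19,148.52

$19,148.52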